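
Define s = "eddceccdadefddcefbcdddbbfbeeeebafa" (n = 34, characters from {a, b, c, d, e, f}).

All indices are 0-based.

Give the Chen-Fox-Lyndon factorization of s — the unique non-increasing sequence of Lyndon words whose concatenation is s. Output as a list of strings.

emit factor 1: 'e' (i=0, period=1)
emit factor 2: 'd' (i=1, period=1)
emit factor 3: 'd' (i=2, period=1)
emit factor 4: 'ce' (i=3, period=2)
emit factor 5: 'ccd' (i=5, period=3)
emit factor 6: 'adefddcefbcdddbbfbeeeebaf' (i=8, period=25)
emit factor 7: 'a' (i=33, period=1)

["e", "d", "d", "ce", "ccd", "adefddcefbcdddbbfbeeeebaf", "a"]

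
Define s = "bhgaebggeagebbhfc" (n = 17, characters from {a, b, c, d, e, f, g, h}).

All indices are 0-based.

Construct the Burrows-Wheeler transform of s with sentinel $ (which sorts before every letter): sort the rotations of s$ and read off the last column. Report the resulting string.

cgeeeb$fggahhgabbb

rank  rotation            last
    0  $bhgaebggeagebbhfc  c
    1  aebggeagebbhfc$bhg  g
    2  agebbhfc$bhgaebgge  e
    3  bbhfc$bhgaebggeage  e
    4  bggeagebbhfc$bhgae  e
    5  bhfc$bhgaebggeageb  b
    6  bhgaebggeagebbhfc$  $
    7  c$bhgaebggeagebbhf  f
    8  eagebbhfc$bhgaebgg  g
    9  ebbhfc$bhgaebggeag  g
   10  ebggeagebbhfc$bhga  a
   11  fc$bhgaebggeagebbh  h
   12  gaebggeagebbhfc$bh  h
   13  geagebbhfc$bhgaebg  g
   14  gebbhfc$bhgaebggea  a
   15  ggeagebbhfc$bhgaeb  b
   16  hfc$bhgaebggeagebb  b
   17  hgaebggeagebbhfc$b  b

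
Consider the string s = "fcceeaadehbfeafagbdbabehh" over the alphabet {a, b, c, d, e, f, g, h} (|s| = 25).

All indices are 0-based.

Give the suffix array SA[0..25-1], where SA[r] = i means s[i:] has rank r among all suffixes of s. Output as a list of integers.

[5, 20, 6, 13, 15, 19, 17, 21, 10, 1, 2, 18, 7, 4, 12, 3, 8, 22, 14, 0, 11, 16, 24, 9, 23]

rank | idx | suffix
   0 |   5 | aadehbfeafagbdbabehh
   1 |  20 | abehh
   2 |   6 | adehbfeafagbdbabehh
   3 |  13 | afagbdbabehh
   4 |  15 | agbdbabehh
   5 |  19 | babehh
   6 |  17 | bdbabehh
   7 |  21 | behh
   8 |  10 | bfeafagbdbabehh
   9 |   1 | cceeaadehbfeafagbdbabehh
  10 |   2 | ceeaadehbfeafagbdbabehh
  11 |  18 | dbabehh
  12 |   7 | dehbfeafagbdbabehh
  13 |   4 | eaadehbfeafagbdbabehh
  14 |  12 | eafagbdbabehh
  15 |   3 | eeaadehbfeafagbdbabehh
  16 |   8 | ehbfeafagbdbabehh
  17 |  22 | ehh
  18 |  14 | fagbdbabehh
  19 |   0 | fcceeaadehbfeafagbdbabehh
  20 |  11 | feafagbdbabehh
  21 |  16 | gbdbabehh
  22 |  24 | h
  23 |   9 | hbfeafagbdbabehh
  24 |  23 | hh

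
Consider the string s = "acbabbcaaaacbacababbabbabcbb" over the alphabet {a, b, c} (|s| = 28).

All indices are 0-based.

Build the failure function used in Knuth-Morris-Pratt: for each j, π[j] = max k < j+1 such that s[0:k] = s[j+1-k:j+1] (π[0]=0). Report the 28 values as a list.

π[0] = 0
j=1 s[j]='c': π[1]=0 (border '')
j=2 s[j]='b': π[2]=0 (border '')
j=3 s[j]='a': π[3]=1 (border 'a')
j=4 s[j]='b': k: 1→0; π[4]=0 (border '')
j=5 s[j]='b': π[5]=0 (border '')
j=6 s[j]='c': π[6]=0 (border '')
j=7 s[j]='a': π[7]=1 (border 'a')
j=8 s[j]='a': k: 1→0; π[8]=1 (border 'a')
j=9 s[j]='a': k: 1→0; π[9]=1 (border 'a')
j=10 s[j]='a': k: 1→0; π[10]=1 (border 'a')
j=11 s[j]='c': π[11]=2 (border 'ac')
j=12 s[j]='b': π[12]=3 (border 'acb')
j=13 s[j]='a': π[13]=4 (border 'acba')
j=14 s[j]='c': k: 4→1; π[14]=2 (border 'ac')
j=15 s[j]='a': k: 2→0; π[15]=1 (border 'a')
j=16 s[j]='b': k: 1→0; π[16]=0 (border '')
j=17 s[j]='a': π[17]=1 (border 'a')
j=18 s[j]='b': k: 1→0; π[18]=0 (border '')
j=19 s[j]='b': π[19]=0 (border '')
j=20 s[j]='a': π[20]=1 (border 'a')
j=21 s[j]='b': k: 1→0; π[21]=0 (border '')
j=22 s[j]='b': π[22]=0 (border '')
j=23 s[j]='a': π[23]=1 (border 'a')
j=24 s[j]='b': k: 1→0; π[24]=0 (border '')
j=25 s[j]='c': π[25]=0 (border '')
j=26 s[j]='b': π[26]=0 (border '')
j=27 s[j]='b': π[27]=0 (border '')

[0, 0, 0, 1, 0, 0, 0, 1, 1, 1, 1, 2, 3, 4, 2, 1, 0, 1, 0, 0, 1, 0, 0, 1, 0, 0, 0, 0]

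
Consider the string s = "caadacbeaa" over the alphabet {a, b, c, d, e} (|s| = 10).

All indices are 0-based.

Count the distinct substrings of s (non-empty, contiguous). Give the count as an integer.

rank | idx | suffix
   0 |   9 | a
   1 |   8 | aa
   2 |   1 | aadacbeaa
   3 |   4 | acbeaa
   4 |   2 | adacbeaa
   5 |   6 | beaa
   6 |   0 | caadacbeaa
   7 |   5 | cbeaa
   8 |   3 | dacbeaa
   9 |   7 | eaa

SA = [9, 8, 1, 4, 2, 6, 0, 5, 3, 7]
rank  pair      lcp
   1  s[9:],s[8:]  1  'a'
   2  s[8:],s[1:]  2  'aa'
   3  s[1:],s[4:]  1  'a'
   4  s[4:],s[2:]  1  'a'
   5  s[2:],s[6:]  0  ''
   6  s[6:],s[0:]  0  ''
   7  s[0:],s[5:]  1  'c'
   8  s[5:],s[3:]  0  ''
   9  s[3:],s[7:]  0  ''

n(n+1)/2 = 10·11/2 = 55
Σ LCP = 0 + 1 + 2 + 1 + 1 + 0 + 0 + 1 + 0 + 0 = 6
distinct = 55 − 6 = 49

49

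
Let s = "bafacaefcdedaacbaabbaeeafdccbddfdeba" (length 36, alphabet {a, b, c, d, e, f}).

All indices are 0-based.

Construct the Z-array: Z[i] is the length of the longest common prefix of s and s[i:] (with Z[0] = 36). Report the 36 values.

[36, 0, 0, 0, 0, 0, 0, 0, 0, 0, 0, 0, 0, 0, 0, 2, 0, 0, 1, 2, 0, 0, 0, 0, 0, 0, 0, 0, 1, 0, 0, 0, 0, 0, 2, 0]

Z[0]=36
i=1: i≥r, start 0; Z[1]=0
i=2: i≥r, start 0; Z[2]=0
i=3: i≥r, start 0; Z[3]=0
i=4: i≥r, start 0; Z[4]=0
i=5: i≥r, start 0; Z[5]=0
i=6: i≥r, start 0; Z[6]=0
i=7: i≥r, start 0; Z[7]=0
i=8: i≥r, start 0; Z[8]=0
i=9: i≥r, start 0; Z[9]=0
i=10: i≥r, start 0; Z[10]=0
i=11: i≥r, start 0; Z[11]=0
i=12: i≥r, start 0; Z[12]=0
i=13: i≥r, start 0; Z[13]=0
i=14: i≥r, start 0; Z[14]=0
i=15: i≥r, start 0; Z[15]=2 extend→box=[15,17)
i=16: min(r-i=1, Z[1]=0)=0; Z[16]=0
i=17: i≥r, start 0; Z[17]=0
i=18: i≥r, start 0; Z[18]=1 extend→box=[18,19)
i=19: i≥r, start 0; Z[19]=2 extend→box=[19,21)
i=20: min(r-i=1, Z[1]=0)=0; Z[20]=0
i=21: i≥r, start 0; Z[21]=0
i=22: i≥r, start 0; Z[22]=0
i=23: i≥r, start 0; Z[23]=0
i=24: i≥r, start 0; Z[24]=0
i=25: i≥r, start 0; Z[25]=0
i=26: i≥r, start 0; Z[26]=0
i=27: i≥r, start 0; Z[27]=0
i=28: i≥r, start 0; Z[28]=1 extend→box=[28,29)
i=29: i≥r, start 0; Z[29]=0
i=30: i≥r, start 0; Z[30]=0
i=31: i≥r, start 0; Z[31]=0
i=32: i≥r, start 0; Z[32]=0
i=33: i≥r, start 0; Z[33]=0
i=34: i≥r, start 0; Z[34]=2 extend→box=[34,36)
i=35: min(r-i=1, Z[1]=0)=0; Z[35]=0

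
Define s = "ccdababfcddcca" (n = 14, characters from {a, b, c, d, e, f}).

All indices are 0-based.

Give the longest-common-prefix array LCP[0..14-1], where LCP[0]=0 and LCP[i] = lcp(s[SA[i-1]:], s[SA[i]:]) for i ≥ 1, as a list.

rank→(start, suffix):
  0 → (13, 'a')
  1 → (3, 'ababfcddcca')
  2 → (5, 'abfcddcca')
  3 → (4, 'babfcddcca')
  4 → (6, 'bfcddcca')
  5 → (12, 'ca')
  6 → (11, 'cca')
  7 → (0, 'ccdababfcddcca')
  8 → (1, 'cdababfcddcca')
  9 → (8, 'cddcca')
  10 → (2, 'dababfcddcca')
  11 → (10, 'dcca')
  12 → (9, 'ddcca')
  13 → (7, 'fcddcca')

SA = [13, 3, 5, 4, 6, 12, 11, 0, 1, 8, 2, 10, 9, 7]
i: (SA[i-1],SA[i]) lcp shared
  1: (13,3) 1 'a'
  2: (3,5) 2 'ab'
  3: (5,4) 0 ''
  4: (4,6) 1 'b'
  5: (6,12) 0 ''
  6: (12,11) 1 'c'
  7: (11,0) 2 'cc'
  8: (0,1) 1 'c'
  9: (1,8) 2 'cd'
  10: (8,2) 0 ''
  11: (2,10) 1 'd'
  12: (10,9) 1 'd'
  13: (9,7) 0 ''

[0, 1, 2, 0, 1, 0, 1, 2, 1, 2, 0, 1, 1, 0]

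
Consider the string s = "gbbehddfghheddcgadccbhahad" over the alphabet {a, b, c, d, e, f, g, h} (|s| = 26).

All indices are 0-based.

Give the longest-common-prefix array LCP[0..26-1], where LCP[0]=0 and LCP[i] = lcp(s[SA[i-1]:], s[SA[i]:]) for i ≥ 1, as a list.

rank | idx | suffix
   0 |  24 | ad
   1 |  16 | adccbhahad
   2 |  22 | ahad
   3 |   1 | bbehddfghheddcgadccbhahad
   4 |   2 | behddfghheddcgadccbhahad
   5 |  20 | bhahad
   6 |  19 | cbhahad
   7 |  18 | ccbhahad
   8 |  14 | cgadccbhahad
   9 |  25 | d
  10 |  17 | dccbhahad
  11 |  13 | dcgadccbhahad
  12 |  12 | ddcgadccbhahad
  13 |   5 | ddfghheddcgadccbhahad
  14 |   6 | dfghheddcgadccbhahad
  15 |  11 | eddcgadccbhahad
  16 |   3 | ehddfghheddcgadccbhahad
  17 |   7 | fghheddcgadccbhahad
  18 |  15 | gadccbhahad
  19 |   0 | gbbehddfghheddcgadccbhahad
  20 |   8 | ghheddcgadccbhahad
  21 |  23 | had
  22 |  21 | hahad
  23 |   4 | hddfghheddcgadccbhahad
  24 |  10 | heddcgadccbhahad
  25 |   9 | hheddcgadccbhahad

SA = [24, 16, 22, 1, 2, 20, 19, 18, 14, 25, 17, 13, 12, 5, 6, 11, 3, 7, 15, 0, 8, 23, 21, 4, 10, 9]
rank  pair      lcp
   1  s[24:],s[16:]  2  'ad'
   2  s[16:],s[22:]  1  'a'
   3  s[22:],s[1:]  0  ''
   4  s[1:],s[2:]  1  'b'
   5  s[2:],s[20:]  1  'b'
   6  s[20:],s[19:]  0  ''
   7  s[19:],s[18:]  1  'c'
   8  s[18:],s[14:]  1  'c'
   9  s[14:],s[25:]  0  ''
  10  s[25:],s[17:]  1  'd'
  11  s[17:],s[13:]  2  'dc'
  12  s[13:],s[12:]  1  'd'
  13  s[12:],s[5:]  2  'dd'
  14  s[5:],s[6:]  1  'd'
  15  s[6:],s[11:]  0  ''
  16  s[11:],s[3:]  1  'e'
  17  s[3:],s[7:]  0  ''
  18  s[7:],s[15:]  0  ''
  19  s[15:],s[0:]  1  'g'
  20  s[0:],s[8:]  1  'g'
  21  s[8:],s[23:]  0  ''
  22  s[23:],s[21:]  2  'ha'
  23  s[21:],s[4:]  1  'h'
  24  s[4:],s[10:]  1  'h'
  25  s[10:],s[9:]  1  'h'

[0, 2, 1, 0, 1, 1, 0, 1, 1, 0, 1, 2, 1, 2, 1, 0, 1, 0, 0, 1, 1, 0, 2, 1, 1, 1]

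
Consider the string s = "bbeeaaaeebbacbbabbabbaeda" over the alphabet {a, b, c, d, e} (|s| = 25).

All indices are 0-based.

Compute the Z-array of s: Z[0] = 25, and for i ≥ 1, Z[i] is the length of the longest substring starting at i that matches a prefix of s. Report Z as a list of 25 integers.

[25, 1, 0, 0, 0, 0, 0, 0, 0, 2, 1, 0, 0, 2, 1, 0, 2, 1, 0, 2, 1, 0, 0, 0, 0]

Z[0]=25
i=1: i≥r, start 0; Z[1]=1 grow→box=[1,2)
i=2: i≥r, start 0; Z[2]=0
i=3: i≥r, start 0; Z[3]=0
i=4: i≥r, start 0; Z[4]=0
i=5: i≥r, start 0; Z[5]=0
i=6: i≥r, start 0; Z[6]=0
i=7: i≥r, start 0; Z[7]=0
i=8: i≥r, start 0; Z[8]=0
i=9: i≥r, start 0; Z[9]=2 grow→box=[9,11)
i=10: min(r-i=1, Z[1]=1)=1; Z[10]=1
i=11: i≥r, start 0; Z[11]=0
i=12: i≥r, start 0; Z[12]=0
i=13: i≥r, start 0; Z[13]=2 grow→box=[13,15)
i=14: min(r-i=1, Z[1]=1)=1; Z[14]=1
i=15: i≥r, start 0; Z[15]=0
i=16: i≥r, start 0; Z[16]=2 grow→box=[16,18)
i=17: min(r-i=1, Z[1]=1)=1; Z[17]=1
i=18: i≥r, start 0; Z[18]=0
i=19: i≥r, start 0; Z[19]=2 grow→box=[19,21)
i=20: min(r-i=1, Z[1]=1)=1; Z[20]=1
i=21: i≥r, start 0; Z[21]=0
i=22: i≥r, start 0; Z[22]=0
i=23: i≥r, start 0; Z[23]=0
i=24: i≥r, start 0; Z[24]=0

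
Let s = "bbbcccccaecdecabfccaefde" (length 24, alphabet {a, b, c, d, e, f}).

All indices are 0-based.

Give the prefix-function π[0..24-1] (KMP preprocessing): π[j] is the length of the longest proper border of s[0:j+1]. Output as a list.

π[0] = 0
j=1 s[j]='b': π[1]=1 (border 'b')
j=2 s[j]='b': π[2]=2 (border 'bb')
j=3 s[j]='c': k: 2→1→0; π[3]=0 (border '')
j=4 s[j]='c': π[4]=0 (border '')
j=5 s[j]='c': π[5]=0 (border '')
j=6 s[j]='c': π[6]=0 (border '')
j=7 s[j]='c': π[7]=0 (border '')
j=8 s[j]='a': π[8]=0 (border '')
j=9 s[j]='e': π[9]=0 (border '')
j=10 s[j]='c': π[10]=0 (border '')
j=11 s[j]='d': π[11]=0 (border '')
j=12 s[j]='e': π[12]=0 (border '')
j=13 s[j]='c': π[13]=0 (border '')
j=14 s[j]='a': π[14]=0 (border '')
j=15 s[j]='b': π[15]=1 (border 'b')
j=16 s[j]='f': k: 1→0; π[16]=0 (border '')
j=17 s[j]='c': π[17]=0 (border '')
j=18 s[j]='c': π[18]=0 (border '')
j=19 s[j]='a': π[19]=0 (border '')
j=20 s[j]='e': π[20]=0 (border '')
j=21 s[j]='f': π[21]=0 (border '')
j=22 s[j]='d': π[22]=0 (border '')
j=23 s[j]='e': π[23]=0 (border '')

[0, 1, 2, 0, 0, 0, 0, 0, 0, 0, 0, 0, 0, 0, 0, 1, 0, 0, 0, 0, 0, 0, 0, 0]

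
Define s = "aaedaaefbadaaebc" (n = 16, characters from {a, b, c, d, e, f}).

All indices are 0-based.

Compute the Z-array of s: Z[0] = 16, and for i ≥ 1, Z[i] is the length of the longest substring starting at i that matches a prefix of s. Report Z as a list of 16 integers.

Z[0]=16
i=1: outside box; Z[1]=1 extend→box=[1,2)
i=2: outside box; Z[2]=0
i=3: outside box; Z[3]=0
i=4: outside box; Z[4]=3 extend→box=[4,7)
i=5: min(r-i=2, Z[1]=1)=1; Z[5]=1
i=6: min(r-i=1, Z[2]=0)=0; Z[6]=0
i=7: outside box; Z[7]=0
i=8: outside box; Z[8]=0
i=9: outside box; Z[9]=1 extend→box=[9,10)
i=10: outside box; Z[10]=0
i=11: outside box; Z[11]=3 extend→box=[11,14)
i=12: min(r-i=2, Z[1]=1)=1; Z[12]=1
i=13: min(r-i=1, Z[2]=0)=0; Z[13]=0
i=14: outside box; Z[14]=0
i=15: outside box; Z[15]=0

[16, 1, 0, 0, 3, 1, 0, 0, 0, 1, 0, 3, 1, 0, 0, 0]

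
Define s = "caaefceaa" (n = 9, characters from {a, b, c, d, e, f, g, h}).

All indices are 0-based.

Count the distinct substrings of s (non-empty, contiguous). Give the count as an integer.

39

rank | idx | suffix
   0 |   8 | a
   1 |   7 | aa
   2 |   1 | aaefceaa
   3 |   2 | aefceaa
   4 |   0 | caaefceaa
   5 |   5 | ceaa
   6 |   6 | eaa
   7 |   3 | efceaa
   8 |   4 | fceaa

SA = [8, 7, 1, 2, 0, 5, 6, 3, 4]
rank  pair      lcp
   1  s[8:],s[7:]  1  'a'
   2  s[7:],s[1:]  2  'aa'
   3  s[1:],s[2:]  1  'a'
   4  s[2:],s[0:]  0  ''
   5  s[0:],s[5:]  1  'c'
   6  s[5:],s[6:]  0  ''
   7  s[6:],s[3:]  1  'e'
   8  s[3:],s[4:]  0  ''

n(n+1)/2 = 9·10/2 = 45
Σ LCP = 0 + 1 + 2 + 1 + 0 + 1 + 0 + 1 + 0 = 6
distinct = 45 − 6 = 39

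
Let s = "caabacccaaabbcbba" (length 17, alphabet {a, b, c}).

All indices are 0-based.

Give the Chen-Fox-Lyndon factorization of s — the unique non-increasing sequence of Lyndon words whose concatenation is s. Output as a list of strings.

emit factor 1: 'c' (i=0, period=1)
emit factor 2: 'aabaccc' (i=1, period=7)
emit factor 3: 'aaabbcbb' (i=8, period=8)
emit factor 4: 'a' (i=16, period=1)

["c", "aabaccc", "aaabbcbb", "a"]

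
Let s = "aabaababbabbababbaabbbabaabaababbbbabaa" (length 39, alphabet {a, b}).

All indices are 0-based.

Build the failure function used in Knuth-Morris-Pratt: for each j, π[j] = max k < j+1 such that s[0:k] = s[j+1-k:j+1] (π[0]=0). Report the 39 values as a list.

[0, 1, 0, 1, 2, 3, 4, 0, 0, 1, 0, 0, 1, 0, 1, 0, 0, 1, 2, 3, 0, 0, 1, 0, 1, 2, 3, 4, 5, 6, 7, 8, 9, 0, 0, 1, 0, 1, 2]

π[0] = 0
j=1 s[j]='a': π[1]=1 (border 'a')
j=2 s[j]='b': k: 1→0; π[2]=0 (border '')
j=3 s[j]='a': π[3]=1 (border 'a')
j=4 s[j]='a': π[4]=2 (border 'aa')
j=5 s[j]='b': π[5]=3 (border 'aab')
j=6 s[j]='a': π[6]=4 (border 'aaba')
j=7 s[j]='b': k: 4→1→0; π[7]=0 (border '')
j=8 s[j]='b': π[8]=0 (border '')
j=9 s[j]='a': π[9]=1 (border 'a')
j=10 s[j]='b': k: 1→0; π[10]=0 (border '')
j=11 s[j]='b': π[11]=0 (border '')
j=12 s[j]='a': π[12]=1 (border 'a')
j=13 s[j]='b': k: 1→0; π[13]=0 (border '')
j=14 s[j]='a': π[14]=1 (border 'a')
j=15 s[j]='b': k: 1→0; π[15]=0 (border '')
j=16 s[j]='b': π[16]=0 (border '')
j=17 s[j]='a': π[17]=1 (border 'a')
j=18 s[j]='a': π[18]=2 (border 'aa')
j=19 s[j]='b': π[19]=3 (border 'aab')
j=20 s[j]='b': k: 3→0; π[20]=0 (border '')
j=21 s[j]='b': π[21]=0 (border '')
j=22 s[j]='a': π[22]=1 (border 'a')
j=23 s[j]='b': k: 1→0; π[23]=0 (border '')
j=24 s[j]='a': π[24]=1 (border 'a')
j=25 s[j]='a': π[25]=2 (border 'aa')
j=26 s[j]='b': π[26]=3 (border 'aab')
j=27 s[j]='a': π[27]=4 (border 'aaba')
j=28 s[j]='a': π[28]=5 (border 'aabaa')
j=29 s[j]='b': π[29]=6 (border 'aabaab')
j=30 s[j]='a': π[30]=7 (border 'aabaaba')
j=31 s[j]='b': π[31]=8 (border 'aabaabab')
j=32 s[j]='b': π[32]=9 (border 'aabaababb')
j=33 s[j]='b': k: 9→0; π[33]=0 (border '')
j=34 s[j]='b': π[34]=0 (border '')
j=35 s[j]='a': π[35]=1 (border 'a')
j=36 s[j]='b': k: 1→0; π[36]=0 (border '')
j=37 s[j]='a': π[37]=1 (border 'a')
j=38 s[j]='a': π[38]=2 (border 'aa')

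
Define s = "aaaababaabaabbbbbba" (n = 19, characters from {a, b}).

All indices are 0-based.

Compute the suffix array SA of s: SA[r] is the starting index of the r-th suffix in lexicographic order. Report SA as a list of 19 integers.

[18, 0, 1, 7, 2, 10, 5, 8, 3, 11, 17, 6, 9, 4, 16, 15, 14, 13, 12]

rank→(start, suffix):
  0 → (18, 'a')
  1 → (0, 'aaaababaabaabbbbbba')
  2 → (1, 'aaababaabaabbbbbba')
  3 → (7, 'aabaabbbbbba')
  4 → (2, 'aababaabaabbbbbba')
  5 → (10, 'aabbbbbba')
  6 → (5, 'abaabaabbbbbba')
  7 → (8, 'abaabbbbbba')
  8 → (3, 'ababaabaabbbbbba')
  9 → (11, 'abbbbbba')
  10 → (17, 'ba')
  11 → (6, 'baabaabbbbbba')
  12 → (9, 'baabbbbbba')
  13 → (4, 'babaabaabbbbbba')
  14 → (16, 'bba')
  15 → (15, 'bbba')
  16 → (14, 'bbbba')
  17 → (13, 'bbbbba')
  18 → (12, 'bbbbbba')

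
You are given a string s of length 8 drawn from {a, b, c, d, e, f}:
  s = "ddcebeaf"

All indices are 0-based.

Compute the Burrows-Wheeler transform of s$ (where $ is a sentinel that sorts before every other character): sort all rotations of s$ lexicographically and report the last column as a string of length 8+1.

feedd$bca

rank  rotation   last
    0  $ddcebeaf  f
    1  af$ddcebe  e
    2  beaf$ddce  e
    3  cebeaf$dd  d
    4  dcebeaf$d  d
    5  ddcebeaf$  $
    6  eaf$ddceb  b
    7  ebeaf$ddc  c
    8  f$ddcebea  a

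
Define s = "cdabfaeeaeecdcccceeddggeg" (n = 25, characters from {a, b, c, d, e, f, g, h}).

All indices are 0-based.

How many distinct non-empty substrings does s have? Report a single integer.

rank | idx | suffix
   0 |   2 | abfaeeaeecdcccceeddggeg
   1 |   5 | aeeaeecdcccceeddggeg
   2 |   8 | aeecdcccceeddggeg
   3 |   3 | bfaeeaeecdcccceeddggeg
   4 |  13 | cccceeddggeg
   5 |  14 | ccceeddggeg
   6 |  15 | cceeddggeg
   7 |   0 | cdabfaeeaeecdcccceeddggeg
   8 |  11 | cdcccceeddggeg
   9 |  16 | ceeddggeg
  10 |   1 | dabfaeeaeecdcccceeddggeg
  11 |  12 | dcccceeddggeg
  12 |  19 | ddggeg
  13 |  20 | dggeg
  14 |   7 | eaeecdcccceeddggeg
  15 |  10 | ecdcccceeddggeg
  16 |  18 | eddggeg
  17 |   6 | eeaeecdcccceeddggeg
  18 |   9 | eecdcccceeddggeg
  19 |  17 | eeddggeg
  20 |  23 | eg
  21 |   4 | faeeaeecdcccceeddggeg
  22 |  24 | g
  23 |  22 | geg
  24 |  21 | ggeg

SA = [2, 5, 8, 3, 13, 14, 15, 0, 11, 16, 1, 12, 19, 20, 7, 10, 18, 6, 9, 17, 23, 4, 24, 22, 21]
rank  pair      lcp
   1  s[2:],s[5:]  1  'a'
   2  s[5:],s[8:]  3  'aee'
   3  s[8:],s[3:]  0  ''
   4  s[3:],s[13:]  0  ''
   5  s[13:],s[14:]  3  'ccc'
   6  s[14:],s[15:]  2  'cc'
   7  s[15:],s[0:]  1  'c'
   8  s[0:],s[11:]  2  'cd'
   9  s[11:],s[16:]  1  'c'
  10  s[16:],s[1:]  0  ''
  11  s[1:],s[12:]  1  'd'
  12  s[12:],s[19:]  1  'd'
  13  s[19:],s[20:]  1  'd'
  14  s[20:],s[7:]  0  ''
  15  s[7:],s[10:]  1  'e'
  16  s[10:],s[18:]  1  'e'
  17  s[18:],s[6:]  1  'e'
  18  s[6:],s[9:]  2  'ee'
  19  s[9:],s[17:]  2  'ee'
  20  s[17:],s[23:]  1  'e'
  21  s[23:],s[4:]  0  ''
  22  s[4:],s[24:]  0  ''
  23  s[24:],s[22:]  1  'g'
  24  s[22:],s[21:]  1  'g'

n(n+1)/2 = 25·26/2 = 325
Σ LCP = 0 + 1 + 3 + 0 + 0 + 3 + 2 + 1 + 2 + 1 + 0 + 1 + 1 + 1 + 0 + 1 + 1 + 1 + 2 + 2 + 1 + 0 + 0 + 1 + 1 = 26
distinct = 325 − 26 = 299

299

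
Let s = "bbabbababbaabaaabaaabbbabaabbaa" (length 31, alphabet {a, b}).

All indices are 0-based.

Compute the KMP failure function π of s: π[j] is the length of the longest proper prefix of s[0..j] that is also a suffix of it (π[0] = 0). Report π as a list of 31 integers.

π[0] = 0
j=1 s[j]='b': π[1]=1 (border 'b')
j=2 s[j]='a': k: 1→0; π[2]=0 (border '')
j=3 s[j]='b': π[3]=1 (border 'b')
j=4 s[j]='b': π[4]=2 (border 'bb')
j=5 s[j]='a': π[5]=3 (border 'bba')
j=6 s[j]='b': π[6]=4 (border 'bbab')
j=7 s[j]='a': k: 4→1→0; π[7]=0 (border '')
j=8 s[j]='b': π[8]=1 (border 'b')
j=9 s[j]='b': π[9]=2 (border 'bb')
j=10 s[j]='a': π[10]=3 (border 'bba')
j=11 s[j]='a': k: 3→0; π[11]=0 (border '')
j=12 s[j]='b': π[12]=1 (border 'b')
j=13 s[j]='a': k: 1→0; π[13]=0 (border '')
j=14 s[j]='a': π[14]=0 (border '')
j=15 s[j]='a': π[15]=0 (border '')
j=16 s[j]='b': π[16]=1 (border 'b')
j=17 s[j]='a': k: 1→0; π[17]=0 (border '')
j=18 s[j]='a': π[18]=0 (border '')
j=19 s[j]='a': π[19]=0 (border '')
j=20 s[j]='b': π[20]=1 (border 'b')
j=21 s[j]='b': π[21]=2 (border 'bb')
j=22 s[j]='b': k: 2→1; π[22]=2 (border 'bb')
j=23 s[j]='a': π[23]=3 (border 'bba')
j=24 s[j]='b': π[24]=4 (border 'bbab')
j=25 s[j]='a': k: 4→1→0; π[25]=0 (border '')
j=26 s[j]='a': π[26]=0 (border '')
j=27 s[j]='b': π[27]=1 (border 'b')
j=28 s[j]='b': π[28]=2 (border 'bb')
j=29 s[j]='a': π[29]=3 (border 'bba')
j=30 s[j]='a': k: 3→0; π[30]=0 (border '')

[0, 1, 0, 1, 2, 3, 4, 0, 1, 2, 3, 0, 1, 0, 0, 0, 1, 0, 0, 0, 1, 2, 2, 3, 4, 0, 0, 1, 2, 3, 0]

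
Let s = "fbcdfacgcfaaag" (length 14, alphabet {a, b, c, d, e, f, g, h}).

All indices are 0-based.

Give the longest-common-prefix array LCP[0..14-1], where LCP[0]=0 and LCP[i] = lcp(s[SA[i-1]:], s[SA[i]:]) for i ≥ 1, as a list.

rank | idx | suffix
   0 |  10 | aaag
   1 |  11 | aag
   2 |   5 | acgcfaaag
   3 |  12 | ag
   4 |   1 | bcdfacgcfaaag
   5 |   2 | cdfacgcfaaag
   6 |   8 | cfaaag
   7 |   6 | cgcfaaag
   8 |   3 | dfacgcfaaag
   9 |   9 | faaag
  10 |   4 | facgcfaaag
  11 |   0 | fbcdfacgcfaaag
  12 |  13 | g
  13 |   7 | gcfaaag

SA = [10, 11, 5, 12, 1, 2, 8, 6, 3, 9, 4, 0, 13, 7]
rank  pair      lcp
   1  s[10:],s[11:]  2  'aa'
   2  s[11:],s[5:]  1  'a'
   3  s[5:],s[12:]  1  'a'
   4  s[12:],s[1:]  0  ''
   5  s[1:],s[2:]  0  ''
   6  s[2:],s[8:]  1  'c'
   7  s[8:],s[6:]  1  'c'
   8  s[6:],s[3:]  0  ''
   9  s[3:],s[9:]  0  ''
  10  s[9:],s[4:]  2  'fa'
  11  s[4:],s[0:]  1  'f'
  12  s[0:],s[13:]  0  ''
  13  s[13:],s[7:]  1  'g'

[0, 2, 1, 1, 0, 0, 1, 1, 0, 0, 2, 1, 0, 1]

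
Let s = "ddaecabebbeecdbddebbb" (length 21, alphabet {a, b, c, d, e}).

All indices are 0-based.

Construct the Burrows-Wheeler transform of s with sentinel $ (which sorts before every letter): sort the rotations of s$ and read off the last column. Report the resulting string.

rank  rotation                last
    0  $ddaecabebbeecdbddebbb  b
    1  abebbeecdbddebbb$ddaec  c
    2  aecabebbeecdbddebbb$dd  d
    3  b$ddaecabebbeecdbddebb  b
    4  bb$ddaecabebbeecdbddeb  b
    5  bbb$ddaecabebbeecdbdde  e
    6  bbeecdbddebbb$ddaecabe  e
    7  bddebbb$ddaecabebbeecd  d
    8  bebbeecdbddebbb$ddaeca  a
    9  beecdbddebbb$ddaecabeb  b
   10  cabebbeecdbddebbb$ddae  e
   11  cdbddebbb$ddaecabebbee  e
   12  daecabebbeecdbddebbb$d  d
   13  dbddebbb$ddaecabebbeec  c
   14  ddaecabebbeecdbddebbb$  $
   15  ddebbb$ddaecabebbeecdb  b
   16  debbb$ddaecabebbeecdbd  d
   17  ebbb$ddaecabebbeecdbdd  d
   18  ebbeecdbddebbb$ddaecab  b
   19  ecabebbeecdbddebbb$dda  a
   20  ecdbddebbb$ddaecabebbe  e
   21  eecdbddebbb$ddaecabebb  b

bcdbbeedabeedc$bddbaeb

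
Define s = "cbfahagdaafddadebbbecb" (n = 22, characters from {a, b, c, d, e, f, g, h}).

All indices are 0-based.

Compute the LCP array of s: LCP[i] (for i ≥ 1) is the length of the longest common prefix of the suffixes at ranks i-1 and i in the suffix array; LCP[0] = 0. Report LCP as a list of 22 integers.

[0, 1, 1, 1, 1, 0, 1, 2, 1, 1, 0, 2, 0, 2, 1, 1, 0, 1, 0, 1, 0, 0]

rank | idx | suffix
   0 |   8 | aafddadebbbecb
   1 |  13 | adebbbecb
   2 |   9 | afddadebbbecb
   3 |   5 | agdaafddadebbbecb
   4 |   3 | ahagdaafddadebbbecb
   5 |  21 | b
   6 |  16 | bbbecb
   7 |  17 | bbecb
   8 |  18 | becb
   9 |   1 | bfahagdaafddadebbbecb
  10 |  20 | cb
  11 |   0 | cbfahagdaafddadebbbecb
  12 |   7 | daafddadebbbecb
  13 |  12 | dadebbbecb
  14 |  11 | ddadebbbecb
  15 |  14 | debbbecb
  16 |  15 | ebbbecb
  17 |  19 | ecb
  18 |   2 | fahagdaafddadebbbecb
  19 |  10 | fddadebbbecb
  20 |   6 | gdaafddadebbbecb
  21 |   4 | hagdaafddadebbbecb

SA = [8, 13, 9, 5, 3, 21, 16, 17, 18, 1, 20, 0, 7, 12, 11, 14, 15, 19, 2, 10, 6, 4]
i: (SA[i-1],SA[i]) lcp shared
  1: (8,13) 1 'a'
  2: (13,9) 1 'a'
  3: (9,5) 1 'a'
  4: (5,3) 1 'a'
  5: (3,21) 0 ''
  6: (21,16) 1 'b'
  7: (16,17) 2 'bb'
  8: (17,18) 1 'b'
  9: (18,1) 1 'b'
  10: (1,20) 0 ''
  11: (20,0) 2 'cb'
  12: (0,7) 0 ''
  13: (7,12) 2 'da'
  14: (12,11) 1 'd'
  15: (11,14) 1 'd'
  16: (14,15) 0 ''
  17: (15,19) 1 'e'
  18: (19,2) 0 ''
  19: (2,10) 1 'f'
  20: (10,6) 0 ''
  21: (6,4) 0 ''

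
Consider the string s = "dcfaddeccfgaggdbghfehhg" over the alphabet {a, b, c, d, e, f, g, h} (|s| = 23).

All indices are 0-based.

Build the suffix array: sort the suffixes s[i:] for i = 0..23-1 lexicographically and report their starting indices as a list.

[3, 11, 15, 7, 1, 8, 14, 0, 4, 5, 6, 19, 2, 18, 9, 22, 10, 13, 12, 16, 17, 21, 20]

sorted suffixes:
  #0 SA[0]=3  'addeccfgaggdbghfehhg'
  #1 SA[1]=11  'aggdbghfehhg'
  #2 SA[2]=15  'bghfehhg'
  #3 SA[3]=7  'ccfgaggdbghfehhg'
  #4 SA[4]=1  'cfaddeccfgaggdbghfehhg'
  #5 SA[5]=8  'cfgaggdbghfehhg'
  #6 SA[6]=14  'dbghfehhg'
  #7 SA[7]=0  'dcfaddeccfgaggdbghfehhg'
  #8 SA[8]=4  'ddeccfgaggdbghfehhg'
  #9 SA[9]=5  'deccfgaggdbghfehhg'
  #10 SA[10]=6  'eccfgaggdbghfehhg'
  #11 SA[11]=19  'ehhg'
  #12 SA[12]=2  'faddeccfgaggdbghfehhg'
  #13 SA[13]=18  'fehhg'
  #14 SA[14]=9  'fgaggdbghfehhg'
  #15 SA[15]=22  'g'
  #16 SA[16]=10  'gaggdbghfehhg'
  #17 SA[17]=13  'gdbghfehhg'
  #18 SA[18]=12  'ggdbghfehhg'
  #19 SA[19]=16  'ghfehhg'
  #20 SA[20]=17  'hfehhg'
  #21 SA[21]=21  'hg'
  #22 SA[22]=20  'hhg'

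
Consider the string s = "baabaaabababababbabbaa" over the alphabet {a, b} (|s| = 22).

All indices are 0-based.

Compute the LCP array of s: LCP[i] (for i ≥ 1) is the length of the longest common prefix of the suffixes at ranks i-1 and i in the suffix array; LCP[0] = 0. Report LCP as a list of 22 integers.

[0, 1, 2, 2, 4, 1, 3, 8, 6, 4, 2, 4, 0, 3, 3, 2, 7, 5, 3, 5, 1, 3]

rank→(start, suffix):
  0 → (21, 'a')
  1 → (20, 'aa')
  2 → (4, 'aaabababababbabbaa')
  3 → (1, 'aabaaabababababbabbaa')
  4 → (5, 'aabababababbabbaa')
  5 → (2, 'abaaabababababbabbaa')
  6 → (6, 'abababababbabbaa')
  7 → (8, 'ababababbabbaa')
  8 → (10, 'abababbabbaa')
  9 → (12, 'ababbabbaa')
  10 → (17, 'abbaa')
  11 → (14, 'abbabbaa')
  12 → (19, 'baa')
  13 → (3, 'baaabababababbabbaa')
  14 → (0, 'baabaaabababababbabbaa')
  15 → (7, 'bababababbabbaa')
  16 → (9, 'babababbabbaa')
  17 → (11, 'bababbabbaa')
  18 → (16, 'babbaa')
  19 → (13, 'babbabbaa')
  20 → (18, 'bbaa')
  21 → (15, 'bbabbaa')

SA = [21, 20, 4, 1, 5, 2, 6, 8, 10, 12, 17, 14, 19, 3, 0, 7, 9, 11, 16, 13, 18, 15]
rank  pair      lcp
   1  s[21:],s[20:]  1  'a'
   2  s[20:],s[4:]  2  'aa'
   3  s[4:],s[1:]  2  'aa'
   4  s[1:],s[5:]  4  'aaba'
   5  s[5:],s[2:]  1  'a'
   6  s[2:],s[6:]  3  'aba'
   7  s[6:],s[8:]  8  'abababab'
   8  s[8:],s[10:]  6  'ababab'
   9  s[10:],s[12:]  4  'abab'
  10  s[12:],s[17:]  2  'ab'
  11  s[17:],s[14:]  4  'abba'
  12  s[14:],s[19:]  0  ''
  13  s[19:],s[3:]  3  'baa'
  14  s[3:],s[0:]  3  'baa'
  15  s[0:],s[7:]  2  'ba'
  16  s[7:],s[9:]  7  'bababab'
  17  s[9:],s[11:]  5  'babab'
  18  s[11:],s[16:]  3  'bab'
  19  s[16:],s[13:]  5  'babba'
  20  s[13:],s[18:]  1  'b'
  21  s[18:],s[15:]  3  'bba'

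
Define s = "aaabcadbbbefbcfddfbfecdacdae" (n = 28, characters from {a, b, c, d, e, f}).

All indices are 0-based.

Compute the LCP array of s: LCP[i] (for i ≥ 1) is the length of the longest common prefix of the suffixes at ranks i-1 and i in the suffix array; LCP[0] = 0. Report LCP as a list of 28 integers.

sorted suffixes:
  #0 SA[0]=0  'aaabcadbbbefbcfddfbfecdacdae'
  #1 SA[1]=1  'aabcadbbbefbcfddfbfecdacdae'
  #2 SA[2]=2  'abcadbbbefbcfddfbfecdacdae'
  #3 SA[3]=23  'acdae'
  #4 SA[4]=5  'adbbbefbcfddfbfecdacdae'
  #5 SA[5]=26  'ae'
  #6 SA[6]=7  'bbbefbcfddfbfecdacdae'
  #7 SA[7]=8  'bbefbcfddfbfecdacdae'
  #8 SA[8]=3  'bcadbbbefbcfddfbfecdacdae'
  #9 SA[9]=12  'bcfddfbfecdacdae'
  #10 SA[10]=9  'befbcfddfbfecdacdae'
  #11 SA[11]=18  'bfecdacdae'
  #12 SA[12]=4  'cadbbbefbcfddfbfecdacdae'
  #13 SA[13]=21  'cdacdae'
  #14 SA[14]=24  'cdae'
  #15 SA[15]=13  'cfddfbfecdacdae'
  #16 SA[16]=22  'dacdae'
  #17 SA[17]=25  'dae'
  #18 SA[18]=6  'dbbbefbcfddfbfecdacdae'
  #19 SA[19]=15  'ddfbfecdacdae'
  #20 SA[20]=16  'dfbfecdacdae'
  #21 SA[21]=27  'e'
  #22 SA[22]=20  'ecdacdae'
  #23 SA[23]=10  'efbcfddfbfecdacdae'
  #24 SA[24]=11  'fbcfddfbfecdacdae'
  #25 SA[25]=17  'fbfecdacdae'
  #26 SA[26]=14  'fddfbfecdacdae'
  #27 SA[27]=19  'fecdacdae'

SA = [0, 1, 2, 23, 5, 26, 7, 8, 3, 12, 9, 18, 4, 21, 24, 13, 22, 25, 6, 15, 16, 27, 20, 10, 11, 17, 14, 19]
[i] adj suffixes → lcp
  [1] 0/1 → 2 ('aa')
  [2] 1/2 → 1 ('a')
  [3] 2/23 → 1 ('a')
  [4] 23/5 → 1 ('a')
  [5] 5/26 → 1 ('a')
  [6] 26/7 → 0 ('')
  [7] 7/8 → 2 ('bb')
  [8] 8/3 → 1 ('b')
  [9] 3/12 → 2 ('bc')
  [10] 12/9 → 1 ('b')
  [11] 9/18 → 1 ('b')
  [12] 18/4 → 0 ('')
  [13] 4/21 → 1 ('c')
  [14] 21/24 → 3 ('cda')
  [15] 24/13 → 1 ('c')
  [16] 13/22 → 0 ('')
  [17] 22/25 → 2 ('da')
  [18] 25/6 → 1 ('d')
  [19] 6/15 → 1 ('d')
  [20] 15/16 → 1 ('d')
  [21] 16/27 → 0 ('')
  [22] 27/20 → 1 ('e')
  [23] 20/10 → 1 ('e')
  [24] 10/11 → 0 ('')
  [25] 11/17 → 2 ('fb')
  [26] 17/14 → 1 ('f')
  [27] 14/19 → 1 ('f')

[0, 2, 1, 1, 1, 1, 0, 2, 1, 2, 1, 1, 0, 1, 3, 1, 0, 2, 1, 1, 1, 0, 1, 1, 0, 2, 1, 1]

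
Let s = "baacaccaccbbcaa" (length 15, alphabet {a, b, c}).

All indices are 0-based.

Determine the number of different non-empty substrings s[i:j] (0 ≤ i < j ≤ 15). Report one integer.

rank | idx | suffix
   0 |  14 | a
   1 |  13 | aa
   2 |   1 | aacaccaccbbcaa
   3 |   2 | acaccaccbbcaa
   4 |   4 | accaccbbcaa
   5 |   7 | accbbcaa
   6 |   0 | baacaccaccbbcaa
   7 |  10 | bbcaa
   8 |  11 | bcaa
   9 |  12 | caa
  10 |   3 | caccaccbbcaa
  11 |   6 | caccbbcaa
  12 |   9 | cbbcaa
  13 |   5 | ccaccbbcaa
  14 |   8 | ccbbcaa

SA = [14, 13, 1, 2, 4, 7, 0, 10, 11, 12, 3, 6, 9, 5, 8]
i: (SA[i-1],SA[i]) lcp shared
  1: (14,13) 1 'a'
  2: (13,1) 2 'aa'
  3: (1,2) 1 'a'
  4: (2,4) 2 'ac'
  5: (4,7) 3 'acc'
  6: (7,0) 0 ''
  7: (0,10) 1 'b'
  8: (10,11) 1 'b'
  9: (11,12) 0 ''
  10: (12,3) 2 'ca'
  11: (3,6) 4 'cacc'
  12: (6,9) 1 'c'
  13: (9,5) 1 'c'
  14: (5,8) 2 'cc'

n(n+1)/2 = 15·16/2 = 120
Σ LCP = 0 + 1 + 2 + 1 + 2 + 3 + 0 + 1 + 1 + 0 + 2 + 4 + 1 + 1 + 2 = 21
distinct = 120 − 21 = 99

99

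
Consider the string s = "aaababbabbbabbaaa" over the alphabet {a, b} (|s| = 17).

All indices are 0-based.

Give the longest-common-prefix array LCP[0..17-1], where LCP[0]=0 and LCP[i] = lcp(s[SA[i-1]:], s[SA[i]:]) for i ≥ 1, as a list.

rank | idx | suffix
   0 |  16 | a
   1 |  15 | aa
   2 |  14 | aaa
   3 |   0 | aaababbabbbabbaaa
   4 |   1 | aababbabbbabbaaa
   5 |   2 | ababbabbbabbaaa
   6 |  11 | abbaaa
   7 |   4 | abbabbbabbaaa
   8 |   7 | abbbabbaaa
   9 |  13 | baaa
  10 |  10 | babbaaa
  11 |   3 | babbabbbabbaaa
  12 |   6 | babbbabbaaa
  13 |  12 | bbaaa
  14 |   9 | bbabbaaa
  15 |   5 | bbabbbabbaaa
  16 |   8 | bbbabbaaa

SA = [16, 15, 14, 0, 1, 2, 11, 4, 7, 13, 10, 3, 6, 12, 9, 5, 8]
i: (SA[i-1],SA[i]) lcp shared
  1: (16,15) 1 'a'
  2: (15,14) 2 'aa'
  3: (14,0) 3 'aaa'
  4: (0,1) 2 'aa'
  5: (1,2) 1 'a'
  6: (2,11) 2 'ab'
  7: (11,4) 4 'abba'
  8: (4,7) 3 'abb'
  9: (7,13) 0 ''
  10: (13,10) 2 'ba'
  11: (10,3) 5 'babba'
  12: (3,6) 4 'babb'
  13: (6,12) 1 'b'
  14: (12,9) 3 'bba'
  15: (9,5) 5 'bbabb'
  16: (5,8) 2 'bb'

[0, 1, 2, 3, 2, 1, 2, 4, 3, 0, 2, 5, 4, 1, 3, 5, 2]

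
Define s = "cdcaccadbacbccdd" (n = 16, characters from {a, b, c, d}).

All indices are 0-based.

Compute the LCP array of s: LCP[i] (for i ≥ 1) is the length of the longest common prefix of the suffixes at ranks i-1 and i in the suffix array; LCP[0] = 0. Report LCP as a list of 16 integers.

rank | idx | suffix
   0 |   9 | acbccdd
   1 |   3 | accadbacbccdd
   2 |   6 | adbacbccdd
   3 |   8 | bacbccdd
   4 |  11 | bccdd
   5 |   2 | caccadbacbccdd
   6 |   5 | cadbacbccdd
   7 |  10 | cbccdd
   8 |   4 | ccadbacbccdd
   9 |  12 | ccdd
  10 |   0 | cdcaccadbacbccdd
  11 |  13 | cdd
  12 |  15 | d
  13 |   7 | dbacbccdd
  14 |   1 | dcaccadbacbccdd
  15 |  14 | dd

SA = [9, 3, 6, 8, 11, 2, 5, 10, 4, 12, 0, 13, 15, 7, 1, 14]
rank  pair      lcp
   1  s[9:],s[3:]  2  'ac'
   2  s[3:],s[6:]  1  'a'
   3  s[6:],s[8:]  0  ''
   4  s[8:],s[11:]  1  'b'
   5  s[11:],s[2:]  0  ''
   6  s[2:],s[5:]  2  'ca'
   7  s[5:],s[10:]  1  'c'
   8  s[10:],s[4:]  1  'c'
   9  s[4:],s[12:]  2  'cc'
  10  s[12:],s[0:]  1  'c'
  11  s[0:],s[13:]  2  'cd'
  12  s[13:],s[15:]  0  ''
  13  s[15:],s[7:]  1  'd'
  14  s[7:],s[1:]  1  'd'
  15  s[1:],s[14:]  1  'd'

[0, 2, 1, 0, 1, 0, 2, 1, 1, 2, 1, 2, 0, 1, 1, 1]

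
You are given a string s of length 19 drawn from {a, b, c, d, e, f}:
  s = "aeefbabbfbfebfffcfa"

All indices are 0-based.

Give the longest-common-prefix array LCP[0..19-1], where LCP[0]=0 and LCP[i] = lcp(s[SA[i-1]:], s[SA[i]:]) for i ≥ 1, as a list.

sorted suffixes:
  #0 SA[0]=18  'a'
  #1 SA[1]=5  'abbfbfebfffcfa'
  #2 SA[2]=0  'aeefbabbfbfebfffcfa'
  #3 SA[3]=4  'babbfbfebfffcfa'
  #4 SA[4]=6  'bbfbfebfffcfa'
  #5 SA[5]=7  'bfbfebfffcfa'
  #6 SA[6]=9  'bfebfffcfa'
  #7 SA[7]=12  'bfffcfa'
  #8 SA[8]=16  'cfa'
  #9 SA[9]=11  'ebfffcfa'
  #10 SA[10]=1  'eefbabbfbfebfffcfa'
  #11 SA[11]=2  'efbabbfbfebfffcfa'
  #12 SA[12]=17  'fa'
  #13 SA[13]=3  'fbabbfbfebfffcfa'
  #14 SA[14]=8  'fbfebfffcfa'
  #15 SA[15]=15  'fcfa'
  #16 SA[16]=10  'febfffcfa'
  #17 SA[17]=14  'ffcfa'
  #18 SA[18]=13  'fffcfa'

SA = [18, 5, 0, 4, 6, 7, 9, 12, 16, 11, 1, 2, 17, 3, 8, 15, 10, 14, 13]
rank  pair      lcp
   1  s[18:],s[5:]  1  'a'
   2  s[5:],s[0:]  1  'a'
   3  s[0:],s[4:]  0  ''
   4  s[4:],s[6:]  1  'b'
   5  s[6:],s[7:]  1  'b'
   6  s[7:],s[9:]  2  'bf'
   7  s[9:],s[12:]  2  'bf'
   8  s[12:],s[16:]  0  ''
   9  s[16:],s[11:]  0  ''
  10  s[11:],s[1:]  1  'e'
  11  s[1:],s[2:]  1  'e'
  12  s[2:],s[17:]  0  ''
  13  s[17:],s[3:]  1  'f'
  14  s[3:],s[8:]  2  'fb'
  15  s[8:],s[15:]  1  'f'
  16  s[15:],s[10:]  1  'f'
  17  s[10:],s[14:]  1  'f'
  18  s[14:],s[13:]  2  'ff'

[0, 1, 1, 0, 1, 1, 2, 2, 0, 0, 1, 1, 0, 1, 2, 1, 1, 1, 2]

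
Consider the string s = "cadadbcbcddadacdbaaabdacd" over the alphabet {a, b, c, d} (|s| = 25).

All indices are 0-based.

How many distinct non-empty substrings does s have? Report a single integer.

rank→(start, suffix):
  0 → (17, 'aaabdacd')
  1 → (18, 'aabdacd')
  2 → (19, 'abdacd')
  3 → (22, 'acd')
  4 → (13, 'acdbaaabdacd')
  5 → (11, 'adacdbaaabdacd')
  6 → (1, 'adadbcbcddadacdbaaabdacd')
  7 → (3, 'adbcbcddadacdbaaabdacd')
  8 → (16, 'baaabdacd')
  9 → (5, 'bcbcddadacdbaaabdacd')
  10 → (7, 'bcddadacdbaaabdacd')
  11 → (20, 'bdacd')
  12 → (0, 'cadadbcbcddadacdbaaabdacd')
  13 → (6, 'cbcddadacdbaaabdacd')
  14 → (23, 'cd')
  15 → (14, 'cdbaaabdacd')
  16 → (8, 'cddadacdbaaabdacd')
  17 → (24, 'd')
  18 → (21, 'dacd')
  19 → (12, 'dacdbaaabdacd')
  20 → (10, 'dadacdbaaabdacd')
  21 → (2, 'dadbcbcddadacdbaaabdacd')
  22 → (15, 'dbaaabdacd')
  23 → (4, 'dbcbcddadacdbaaabdacd')
  24 → (9, 'ddadacdbaaabdacd')

SA = [17, 18, 19, 22, 13, 11, 1, 3, 16, 5, 7, 20, 0, 6, 23, 14, 8, 24, 21, 12, 10, 2, 15, 4, 9]
[i] adj suffixes → lcp
  [1] 17/18 → 2 ('aa')
  [2] 18/19 → 1 ('a')
  [3] 19/22 → 1 ('a')
  [4] 22/13 → 3 ('acd')
  [5] 13/11 → 1 ('a')
  [6] 11/1 → 3 ('ada')
  [7] 1/3 → 2 ('ad')
  [8] 3/16 → 0 ('')
  [9] 16/5 → 1 ('b')
  [10] 5/7 → 2 ('bc')
  [11] 7/20 → 1 ('b')
  [12] 20/0 → 0 ('')
  [13] 0/6 → 1 ('c')
  [14] 6/23 → 1 ('c')
  [15] 23/14 → 2 ('cd')
  [16] 14/8 → 2 ('cd')
  [17] 8/24 → 0 ('')
  [18] 24/21 → 1 ('d')
  [19] 21/12 → 4 ('dacd')
  [20] 12/10 → 2 ('da')
  [21] 10/2 → 3 ('dad')
  [22] 2/15 → 1 ('d')
  [23] 15/4 → 2 ('db')
  [24] 4/9 → 1 ('d')

n(n+1)/2 = 25·26/2 = 325
Σ LCP = 0 + 2 + 1 + 1 + 3 + 1 + 3 + 2 + 0 + 1 + 2 + 1 + 0 + 1 + 1 + 2 + 2 + 0 + 1 + 4 + 2 + 3 + 1 + 2 + 1 = 37
distinct = 325 − 37 = 288

288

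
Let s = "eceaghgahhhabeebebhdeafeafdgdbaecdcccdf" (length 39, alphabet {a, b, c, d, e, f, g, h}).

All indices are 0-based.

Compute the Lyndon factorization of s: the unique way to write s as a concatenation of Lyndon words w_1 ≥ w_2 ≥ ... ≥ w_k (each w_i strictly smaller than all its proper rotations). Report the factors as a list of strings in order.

["e", "ce", "aghgahhh", "abeebebhdeafeafdgdbaecdcccdf"]

emit factor 1: 'e' (i=0, period=1)
emit factor 2: 'ce' (i=1, period=2)
emit factor 3: 'aghgahhh' (i=3, period=8)
emit factor 4: 'abeebebhdeafeafdgdbaecdcccdf' (i=11, period=28)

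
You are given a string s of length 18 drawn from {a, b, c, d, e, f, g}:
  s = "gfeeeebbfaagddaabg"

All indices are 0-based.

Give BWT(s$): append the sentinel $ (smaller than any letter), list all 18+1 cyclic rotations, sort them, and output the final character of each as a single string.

gdfaaebadgeeefbgba$

rank  rotation             last
    0  $gfeeeebbfaagddaabg  g
    1  aabg$gfeeeebbfaagdd  d
    2  aagddaabg$gfeeeebbf  f
    3  abg$gfeeeebbfaagdda  a
    4  agddaabg$gfeeeebbfa  a
    5  bbfaagddaabg$gfeeee  e
    6  bfaagddaabg$gfeeeeb  b
    7  bg$gfeeeebbfaagddaa  a
    8  daabg$gfeeeebbfaagd  d
    9  ddaabg$gfeeeebbfaag  g
   10  ebbfaagddaabg$gfeee  e
   11  eebbfaagddaabg$gfee  e
   12  eeebbfaagddaabg$gfe  e
   13  eeeebbfaagddaabg$gf  f
   14  faagddaabg$gfeeeebb  b
   15  feeeebbfaagddaabg$g  g
   16  g$gfeeeebbfaagddaab  b
   17  gddaabg$gfeeeebbfaa  a
   18  gfeeeebbfaagddaabg$  $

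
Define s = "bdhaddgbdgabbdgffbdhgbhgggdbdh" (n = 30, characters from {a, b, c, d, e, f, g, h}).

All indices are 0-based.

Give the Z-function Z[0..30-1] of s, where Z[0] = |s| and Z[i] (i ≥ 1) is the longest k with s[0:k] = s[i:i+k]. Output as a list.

[30, 0, 0, 0, 0, 0, 0, 2, 0, 0, 0, 1, 2, 0, 0, 0, 0, 3, 0, 0, 0, 1, 0, 0, 0, 0, 0, 3, 0, 0]

Z[0]=30
i=1: i≥r, start 0; Z[1]=0
i=2: i≥r, start 0; Z[2]=0
i=3: i≥r, start 0; Z[3]=0
i=4: i≥r, start 0; Z[4]=0
i=5: i≥r, start 0; Z[5]=0
i=6: i≥r, start 0; Z[6]=0
i=7: i≥r, start 0; Z[7]=2 scan→box=[7,9)
i=8: min(r-i=1, Z[1]=0)=0; Z[8]=0
i=9: i≥r, start 0; Z[9]=0
i=10: i≥r, start 0; Z[10]=0
i=11: i≥r, start 0; Z[11]=1 scan→box=[11,12)
i=12: i≥r, start 0; Z[12]=2 scan→box=[12,14)
i=13: min(r-i=1, Z[1]=0)=0; Z[13]=0
i=14: i≥r, start 0; Z[14]=0
i=15: i≥r, start 0; Z[15]=0
i=16: i≥r, start 0; Z[16]=0
i=17: i≥r, start 0; Z[17]=3 scan→box=[17,20)
i=18: min(r-i=2, Z[1]=0)=0; Z[18]=0
i=19: min(r-i=1, Z[2]=0)=0; Z[19]=0
i=20: i≥r, start 0; Z[20]=0
i=21: i≥r, start 0; Z[21]=1 scan→box=[21,22)
i=22: i≥r, start 0; Z[22]=0
i=23: i≥r, start 0; Z[23]=0
i=24: i≥r, start 0; Z[24]=0
i=25: i≥r, start 0; Z[25]=0
i=26: i≥r, start 0; Z[26]=0
i=27: i≥r, start 0; Z[27]=3 scan→box=[27,30)
i=28: min(r-i=2, Z[1]=0)=0; Z[28]=0
i=29: min(r-i=1, Z[2]=0)=0; Z[29]=0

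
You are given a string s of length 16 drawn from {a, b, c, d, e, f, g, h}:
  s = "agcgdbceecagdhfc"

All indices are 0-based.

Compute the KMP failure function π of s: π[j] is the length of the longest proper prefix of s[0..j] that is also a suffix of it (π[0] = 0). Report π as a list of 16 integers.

[0, 0, 0, 0, 0, 0, 0, 0, 0, 0, 1, 2, 0, 0, 0, 0]

π[0] = 0
j=1 s[j]='g': π[1]=0 (border '')
j=2 s[j]='c': π[2]=0 (border '')
j=3 s[j]='g': π[3]=0 (border '')
j=4 s[j]='d': π[4]=0 (border '')
j=5 s[j]='b': π[5]=0 (border '')
j=6 s[j]='c': π[6]=0 (border '')
j=7 s[j]='e': π[7]=0 (border '')
j=8 s[j]='e': π[8]=0 (border '')
j=9 s[j]='c': π[9]=0 (border '')
j=10 s[j]='a': π[10]=1 (border 'a')
j=11 s[j]='g': π[11]=2 (border 'ag')
j=12 s[j]='d': k: 2→0; π[12]=0 (border '')
j=13 s[j]='h': π[13]=0 (border '')
j=14 s[j]='f': π[14]=0 (border '')
j=15 s[j]='c': π[15]=0 (border '')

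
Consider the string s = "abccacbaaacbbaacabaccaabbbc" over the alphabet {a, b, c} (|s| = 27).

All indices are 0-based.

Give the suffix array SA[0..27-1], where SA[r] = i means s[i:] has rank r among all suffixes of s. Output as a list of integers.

[7, 21, 13, 8, 16, 22, 0, 14, 4, 9, 18, 6, 12, 17, 11, 23, 24, 25, 1, 26, 20, 15, 3, 5, 10, 19, 2]

sorted suffixes:
  #0 SA[0]=7  'aaacbbaacabaccaabbbc'
  #1 SA[1]=21  'aabbbc'
  #2 SA[2]=13  'aacabaccaabbbc'
  #3 SA[3]=8  'aacbbaacabaccaabbbc'
  #4 SA[4]=16  'abaccaabbbc'
  #5 SA[5]=22  'abbbc'
  #6 SA[6]=0  'abccacbaaacbbaacabaccaabbbc'
  #7 SA[7]=14  'acabaccaabbbc'
  #8 SA[8]=4  'acbaaacbbaacabaccaabbbc'
  #9 SA[9]=9  'acbbaacabaccaabbbc'
  #10 SA[10]=18  'accaabbbc'
  #11 SA[11]=6  'baaacbbaacabaccaabbbc'
  #12 SA[12]=12  'baacabaccaabbbc'
  #13 SA[13]=17  'baccaabbbc'
  #14 SA[14]=11  'bbaacabaccaabbbc'
  #15 SA[15]=23  'bbbc'
  #16 SA[16]=24  'bbc'
  #17 SA[17]=25  'bc'
  #18 SA[18]=1  'bccacbaaacbbaacabaccaabbbc'
  #19 SA[19]=26  'c'
  #20 SA[20]=20  'caabbbc'
  #21 SA[21]=15  'cabaccaabbbc'
  #22 SA[22]=3  'cacbaaacbbaacabaccaabbbc'
  #23 SA[23]=5  'cbaaacbbaacabaccaabbbc'
  #24 SA[24]=10  'cbbaacabaccaabbbc'
  #25 SA[25]=19  'ccaabbbc'
  #26 SA[26]=2  'ccacbaaacbbaacabaccaabbbc'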